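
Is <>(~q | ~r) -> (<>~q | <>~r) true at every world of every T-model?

Tableau for the negation ~(<>(~q | ~r) -> (<>~q | <>~r)):
1. ~(<>(~q | ~r) -> (<>~q | <>~r)), w0
2. <>(~q | ~r), w0   [~->-rule on 1]
3. ~(<>~q | <>~r), w0   [~->-rule on 1]
4. ~<>~q, w0   [~|-rule on 3]
5. ~<>~r, w0   [~|-rule on 3]
6. q, w0   [~<>-rule on 4 via w0Rw0]
7. r, w0   [~<>-rule on 5 via w0Rw0]
8. ~q | ~r, w1   [<>-rule on 2: fresh world w1, w0Rw1]
9. q, w1   [~<>-rule on 4 via w0Rw1]
10. r, w1   [~<>-rule on 5 via w0Rw1]
11. ~r, w1   [|-rule on 8 (branches; this branch)]
Accessibility: w0Rw0, w0Rw1, w1Rw1
Branch closes: r and ~r both at w1.
All branches of the negation close; one closing branch shown above.

Yes, valid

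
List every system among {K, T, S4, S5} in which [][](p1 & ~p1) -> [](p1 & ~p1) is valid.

K-tableau for the negation ~([][](p1 & ~p1) -> [](p1 & ~p1)):
1. ~([][](p1 & ~p1) -> [](p1 & ~p1)), w0
2. [][](p1 & ~p1), w0
3. ~[](p1 & ~p1), w0
4. ~(p1 & ~p1), w1
5. [](p1 & ~p1), w1
6. p1, w1
Accessibility: w0Rw1
Complete open branch: countermodel on a K-frame, so not valid in K.
T-tableau for the negation ~([][](p1 & ~p1) -> [](p1 & ~p1)):
1. ~([][](p1 & ~p1) -> [](p1 & ~p1)), w0
2. [][](p1 & ~p1), w0
3. ~[](p1 & ~p1), w0
4. [](p1 & ~p1), w0
5. p1 & ~p1, w0
6. p1, w0
7. ~p1, w0
Accessibility: w0Rw0
Branch closes: p1 and ~p1 both at w0.
Every branch closes (one shown): valid in T, hence also in S4, S5 (every theorem of T is a theorem of S4 and S5).

T, S4, S5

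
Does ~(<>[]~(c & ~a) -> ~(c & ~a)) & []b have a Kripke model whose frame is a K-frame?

1. ~(<>[]~(c & ~a) -> ~(c & ~a)) & []b, 0
2. ~(<>[]~(c & ~a) -> ~(c & ~a)), 0   [&-rule on 1]
3. []b, 0   [&-rule on 1]
4. <>[]~(c & ~a), 0   [~->-rule on 2]
5. c & ~a, 0   [~->-rule on 2]
6. c, 0   [&-rule on 5]
7. ~a, 0   [&-rule on 5]
8. []~(c & ~a), 1   [<>-rule on 4: fresh world 1, 0R1]
9. b, 1   [[]-rule on 3 via 0R1]
Accessibility: 0R1

Satisfiable (open branch found)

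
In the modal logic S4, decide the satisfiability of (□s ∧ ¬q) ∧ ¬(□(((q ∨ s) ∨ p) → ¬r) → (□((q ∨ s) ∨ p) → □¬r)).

1. (□s ∧ ¬q) ∧ ¬(□(((q ∨ s) ∨ p) → ¬r) → (□((q ∨ s) ∨ p) → □¬r)), 0
2. □s ∧ ¬q, 0   [∧-rule on 1]
3. ¬(□(((q ∨ s) ∨ p) → ¬r) → (□((q ∨ s) ∨ p) → □¬r)), 0   [∧-rule on 1]
4. □s, 0   [∧-rule on 2]
5. ¬q, 0   [∧-rule on 2]
6. □(((q ∨ s) ∨ p) → ¬r), 0   [¬→-rule on 3]
7. ¬(□((q ∨ s) ∨ p) → □¬r), 0   [¬→-rule on 3]
8. □((q ∨ s) ∨ p), 0   [¬→-rule on 7]
9. ¬□¬r, 0   [¬→-rule on 7]
10. s, 0   [□-rule on 4 via 0R0]
11. ((q ∨ s) ∨ p) → ¬r, 0   [□-rule on 6 via 0R0]
12. (q ∨ s) ∨ p, 0   [□-rule on 8 via 0R0]
13. ¬r, 0   [→-rule on 11 (branches; this branch)]
14. q ∨ s, 0   [∨-rule on 12 (branches; this branch)]
15. r, 1   [¬□-rule on 9: fresh world 1, 0R1]
16. s, 1   [□-rule on 4 via 0R1]
17. ((q ∨ s) ∨ p) → ¬r, 1   [□-rule on 6 via 0R1]
18. (q ∨ s) ∨ p, 1   [□-rule on 8 via 0R1]
19. ¬((q ∨ s) ∨ p), 1   [→-rule on 17 (branches; this branch)]
20. ¬(q ∨ s), 1   [¬∨-rule on 19]
21. ¬p, 1   [¬∨-rule on 19]
22. ¬q, 1   [¬∨-rule on 20]
23. ¬s, 1   [¬∨-rule on 20]
Accessibility: 0R0, 0R1, 1R1
Branch closes: s and ¬s both at 1.
All branches of the tableau close; one closing branch shown above.

No, unsatisfiable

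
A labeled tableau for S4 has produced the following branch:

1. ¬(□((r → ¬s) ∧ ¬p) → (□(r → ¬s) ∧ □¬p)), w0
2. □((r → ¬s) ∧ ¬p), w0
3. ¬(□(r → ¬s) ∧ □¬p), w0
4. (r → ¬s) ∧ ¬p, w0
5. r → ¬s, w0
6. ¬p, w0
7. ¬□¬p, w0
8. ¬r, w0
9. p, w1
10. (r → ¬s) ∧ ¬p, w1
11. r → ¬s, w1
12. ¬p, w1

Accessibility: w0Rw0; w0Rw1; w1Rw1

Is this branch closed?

Yes, closed

Both p and ¬p appear at w1.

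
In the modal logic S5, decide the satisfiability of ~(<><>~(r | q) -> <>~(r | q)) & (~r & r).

Unsatisfiable

1. ~(<><>~(r | q) -> <>~(r | q)) & (~r & r), 0
2. ~(<><>~(r | q) -> <>~(r | q)), 0
3. ~r & r, 0
4. <><>~(r | q), 0
5. ~<>~(r | q), 0
6. ~r, 0
7. r, 0
Accessibility: 0R0
Branch closes: r and ~r both at 0.
Every branch closes; the branch above is one of them.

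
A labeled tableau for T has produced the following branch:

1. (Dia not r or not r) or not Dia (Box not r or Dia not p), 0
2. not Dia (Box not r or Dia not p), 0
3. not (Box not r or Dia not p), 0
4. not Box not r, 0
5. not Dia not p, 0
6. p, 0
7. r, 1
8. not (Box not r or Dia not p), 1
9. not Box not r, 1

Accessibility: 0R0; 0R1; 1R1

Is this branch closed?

No world carries both an atom and its negation.

Not closed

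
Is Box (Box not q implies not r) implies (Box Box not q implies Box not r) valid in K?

Valid in K

Tableau for the negation not (Box (Box not q implies not r) implies (Box Box not q implies Box not r)):
1. not (Box (Box not q implies not r) implies (Box Box not q implies Box not r)), w0
2. Box (Box not q implies not r), w0   [neg-implies-rule on 1]
3. not (Box Box not q implies Box not r), w0   [neg-implies-rule on 1]
4. Box Box not q, w0   [neg-implies-rule on 3]
5. not Box not r, w0   [neg-implies-rule on 3]
6. r, w1   [neg-Box-rule on 5: fresh world w1, w0Rw1]
7. Box not q implies not r, w1   [Box-rule on 2 via w0Rw1]
8. Box not q, w1   [Box-rule on 4 via w0Rw1]
9. not Box not q, w1   [implies-rule on 7 (branches; this branch)]
10. q, w2   [neg-Box-rule on 9: fresh world w2, w1Rw2]
11. not q, w2   [Box-rule on 8 via w1Rw2]
Accessibility: w0Rw1, w1Rw2
Branch closes: q and not q both at w2.
All branches of the negation close; one closing branch shown above.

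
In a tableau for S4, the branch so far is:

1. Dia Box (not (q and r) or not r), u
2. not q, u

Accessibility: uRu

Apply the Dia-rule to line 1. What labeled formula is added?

a fresh world v with uRv, and Box (not (q and r) or not r) at v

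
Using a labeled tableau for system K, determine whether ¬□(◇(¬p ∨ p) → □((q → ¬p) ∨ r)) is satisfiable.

1. ¬□(◇(¬p ∨ p) → □((q → ¬p) ∨ r)), 0
2. ¬(◇(¬p ∨ p) → □((q → ¬p) ∨ r)), 1   [¬□-rule on 1: fresh world 1, 0R1]
3. ◇(¬p ∨ p), 1   [¬→-rule on 2]
4. ¬□((q → ¬p) ∨ r), 1   [¬→-rule on 2]
5. ¬p ∨ p, 2   [◇-rule on 3: fresh world 2, 1R2]
6. p, 2   [∨-rule on 5 (branches; this branch)]
7. ¬((q → ¬p) ∨ r), 3   [¬□-rule on 4: fresh world 3, 1R3]
8. ¬(q → ¬p), 3   [¬∨-rule on 7]
9. ¬r, 3   [¬∨-rule on 7]
10. q, 3   [¬→-rule on 8]
11. p, 3   [¬→-rule on 8]
Accessibility: 0R1, 1R2, 1R3

Satisfiable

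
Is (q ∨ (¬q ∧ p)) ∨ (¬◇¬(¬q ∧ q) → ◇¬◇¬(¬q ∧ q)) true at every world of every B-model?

Valid

Tableau for the negation ¬((q ∨ (¬q ∧ p)) ∨ (¬◇¬(¬q ∧ q) → ◇¬◇¬(¬q ∧ q))):
1. ¬((q ∨ (¬q ∧ p)) ∨ (¬◇¬(¬q ∧ q) → ◇¬◇¬(¬q ∧ q))), w0
2. ¬(q ∨ (¬q ∧ p)), w0
3. ¬(¬◇¬(¬q ∧ q) → ◇¬◇¬(¬q ∧ q)), w0
4. ¬q, w0
5. ¬(¬q ∧ p), w0
6. ¬◇¬(¬q ∧ q), w0
7. ¬◇¬◇¬(¬q ∧ q), w0
8. ¬q ∧ q, w0
9. q, w0
Accessibility: w0Rw0
Branch closes: q and ¬q both at w0.
Every branch of the negation's tableau closes; the branch above is one of them.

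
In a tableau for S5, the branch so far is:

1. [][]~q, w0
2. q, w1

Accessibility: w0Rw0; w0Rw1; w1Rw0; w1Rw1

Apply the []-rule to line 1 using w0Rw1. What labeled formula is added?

[]~q, w1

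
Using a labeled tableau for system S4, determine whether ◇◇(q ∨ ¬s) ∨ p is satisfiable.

1. ◇◇(q ∨ ¬s) ∨ p, w0
2. p, w0   [∨-rule on 1 (branches; this branch)]
Accessibility: w0Rw0

Satisfiable (open branch found)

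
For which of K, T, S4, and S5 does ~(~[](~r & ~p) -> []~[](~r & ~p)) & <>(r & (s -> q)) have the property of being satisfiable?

K, T, S4

S5-tableau for the formula:
1. ~(~[](~r & ~p) -> []~[](~r & ~p)) & <>(r & (s -> q)), u
2. ~(~[](~r & ~p) -> []~[](~r & ~p)), u
3. <>(r & (s -> q)), u
4. ~[](~r & ~p), u
5. ~[]~[](~r & ~p), u
6. r & (s -> q), v
7. r, v
8. s -> q, v
9. q, v
10. ~(~r & ~p), w
11. p, w
12. [](~r & ~p), x
13. ~r & ~p, u
14. ~r, u
15. ~p, u
16. ~r & ~p, v
17. ~r, v
18. ~p, v
Accessibility: uRu, uRv, uRw, uRx, vRu, vRv, vRw, vRx, wRu, wRv, wRw, wRx, xRu, xRv, xRw, xRx
Branch closes: r and ~r both at v.
Every branch closes (one shown): unsatisfiable in S5.
S4-tableau for the formula:
1. ~(~[](~r & ~p) -> []~[](~r & ~p)) & <>(r & (s -> q)), u
2. ~(~[](~r & ~p) -> []~[](~r & ~p)), u
3. <>(r & (s -> q)), u
4. ~[](~r & ~p), u
5. ~[]~[](~r & ~p), u
6. r & (s -> q), v
7. r, v
8. s -> q, v
9. q, v
10. ~(~r & ~p), w
11. p, w
12. [](~r & ~p), x
13. ~r & ~p, x
14. ~r, x
15. ~p, x
Accessibility: uRu, uRv, uRw, uRx, vRv, wRw, xRx
Complete open branch: satisfiable in S4, hence also in K, T (this S4-model is also a K-model and a T-model).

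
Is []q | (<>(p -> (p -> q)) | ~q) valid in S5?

Yes, valid

Tableau for the negation ~([]q | (<>(p -> (p -> q)) | ~q)):
1. ~([]q | (<>(p -> (p -> q)) | ~q)), 0
2. ~[]q, 0
3. ~(<>(p -> (p -> q)) | ~q), 0
4. ~<>(p -> (p -> q)), 0
5. q, 0
6. ~(p -> (p -> q)), 0
7. p, 0
8. ~(p -> q), 0
9. ~q, 0
Accessibility: 0R0
Branch closes: q and ~q both at 0.
All branches of the negation close; one closing branch shown above.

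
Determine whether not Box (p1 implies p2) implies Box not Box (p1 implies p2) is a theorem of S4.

No, not valid

Tableau for the negation not (not Box (p1 implies p2) implies Box not Box (p1 implies p2)):
1. not (not Box (p1 implies p2) implies Box not Box (p1 implies p2)), w0
2. not Box (p1 implies p2), w0
3. not Box not Box (p1 implies p2), w0
4. not (p1 implies p2), w1
5. p1, w1
6. not p2, w1
7. Box (p1 implies p2), w2
8. p1 implies p2, w2
9. p2, w2
Accessibility: w0Rw0, w0Rw1, w0Rw2, w1Rw1, w2Rw2
The negation has an open branch (countermodel exists).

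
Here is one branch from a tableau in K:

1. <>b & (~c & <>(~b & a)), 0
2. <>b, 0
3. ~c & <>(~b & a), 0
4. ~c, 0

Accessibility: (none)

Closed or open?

No, open

No atom appears with both signs at the same world.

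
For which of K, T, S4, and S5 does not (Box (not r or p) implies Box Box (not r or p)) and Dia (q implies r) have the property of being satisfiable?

K, T

T-tableau for the formula:
1. not (Box (not r or p) implies Box Box (not r or p)) and Dia (q implies r), 0
2. not (Box (not r or p) implies Box Box (not r or p)), 0
3. Dia (q implies r), 0
4. Box (not r or p), 0
5. not Box Box (not r or p), 0
6. not r or p, 0
7. p, 0
8. q implies r, 1
9. not r or p, 1
10. r, 1
11. p, 1
12. not Box (not r or p), 2
13. not r or p, 2
14. p, 2
15. not (not r or p), 3
16. r, 3
17. not p, 3
Accessibility: 0R0, 0R1, 0R2, 1R1, 2R2, 2R3, 3R3
Complete open branch: satisfiable in T, hence also in K (this T-model is also a K-model).
S4-tableau for the formula:
1. not (Box (not r or p) implies Box Box (not r or p)) and Dia (q implies r), 0
2. not (Box (not r or p) implies Box Box (not r or p)), 0
3. Dia (q implies r), 0
4. Box (not r or p), 0
5. not Box Box (not r or p), 0
6. not r or p, 0
7. p, 0
8. q implies r, 1
9. not r or p, 1
10. r, 1
11. p, 1
12. not Box (not r or p), 2
13. not r or p, 2
14. p, 2
15. not (not r or p), 3
16. r, 3
17. not p, 3
18. not r or p, 3
19. p, 3
Accessibility: 0R0, 0R1, 0R2, 0R3, 1R1, 2R2, 2R3, 3R3
Branch closes: p and not p both at 3.
Every branch closes (one shown): unsatisfiable in S4, hence also in S5 (every S5-frame is an S4-frame).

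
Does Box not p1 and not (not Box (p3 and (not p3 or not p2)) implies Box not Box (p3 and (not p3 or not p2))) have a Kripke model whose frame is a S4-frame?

Satisfiable

1. Box not p1 and not (not Box (p3 and (not p3 or not p2)) implies Box not Box (p3 and (not p3 or not p2))), w0
2. Box not p1, w0
3. not (not Box (p3 and (not p3 or not p2)) implies Box not Box (p3 and (not p3 or not p2))), w0
4. not Box (p3 and (not p3 or not p2)), w0
5. not Box not Box (p3 and (not p3 or not p2)), w0
6. not p1, w0
7. not (p3 and (not p3 or not p2)), w1
8. not p1, w1
9. not (not p3 or not p2), w1
10. p3, w1
11. p2, w1
12. Box (p3 and (not p3 or not p2)), w2
13. not p1, w2
14. p3 and (not p3 or not p2), w2
15. p3, w2
16. not p3 or not p2, w2
17. not p2, w2
Accessibility: w0Rw0, w0Rw1, w0Rw2, w1Rw1, w2Rw2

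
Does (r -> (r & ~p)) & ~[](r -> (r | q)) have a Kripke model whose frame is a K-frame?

Unsatisfiable (every branch closes)

1. (r -> (r & ~p)) & ~[](r -> (r | q)), u
2. r -> (r & ~p), u
3. ~[](r -> (r | q)), u
4. r & ~p, u
5. r, u
6. ~p, u
7. ~(r -> (r | q)), v
8. r, v
9. ~(r | q), v
10. ~r, v
11. ~q, v
Accessibility: uRv
Branch closes: r and ~r both at v.
Every branch closes; the branch above is one of them.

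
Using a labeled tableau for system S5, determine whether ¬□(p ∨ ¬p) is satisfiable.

No, unsatisfiable

1. ¬□(p ∨ ¬p), 0
2. ¬(p ∨ ¬p), 1
3. ¬p, 1
4. p, 1
Accessibility: 0R0, 0R1, 1R0, 1R1
Branch closes: p and ¬p both at 1.
All branches of the tableau close; one closing branch shown above.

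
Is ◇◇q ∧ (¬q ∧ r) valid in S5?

No, not valid

Tableau for the negation ¬(◇◇q ∧ (¬q ∧ r)):
1. ¬(◇◇q ∧ (¬q ∧ r)), u
2. ¬(¬q ∧ r), u
3. ¬r, u
Accessibility: uRu
The negation has an open branch (countermodel exists).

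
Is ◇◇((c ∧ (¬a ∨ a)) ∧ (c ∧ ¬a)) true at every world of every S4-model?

Not valid

Tableau for the negation ¬◇◇((c ∧ (¬a ∨ a)) ∧ (c ∧ ¬a)):
1. ¬◇◇((c ∧ (¬a ∨ a)) ∧ (c ∧ ¬a)), 0
2. ¬◇((c ∧ (¬a ∨ a)) ∧ (c ∧ ¬a)), 0
3. ¬((c ∧ (¬a ∨ a)) ∧ (c ∧ ¬a)), 0
4. ¬(c ∧ ¬a), 0
5. a, 0
Accessibility: 0R0
The negation has an open branch (countermodel exists).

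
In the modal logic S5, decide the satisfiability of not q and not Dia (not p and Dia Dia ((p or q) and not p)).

Satisfiable

1. not q and not Dia (not p and Dia Dia ((p or q) and not p)), 0
2. not q, 0
3. not Dia (not p and Dia Dia ((p or q) and not p)), 0
4. not (not p and Dia Dia ((p or q) and not p)), 0
5. not Dia Dia ((p or q) and not p), 0
6. not Dia ((p or q) and not p), 0
7. not ((p or q) and not p), 0
8. p, 0
Accessibility: 0R0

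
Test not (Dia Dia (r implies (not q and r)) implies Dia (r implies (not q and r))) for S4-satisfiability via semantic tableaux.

1. not (Dia Dia (r implies (not q and r)) implies Dia (r implies (not q and r))), 0
2. Dia Dia (r implies (not q and r)), 0
3. not Dia (r implies (not q and r)), 0
4. not (r implies (not q and r)), 0
5. r, 0
6. not (not q and r), 0
7. q, 0
8. Dia (r implies (not q and r)), 1
9. not (r implies (not q and r)), 1
10. r, 1
11. not (not q and r), 1
12. q, 1
13. r implies (not q and r), 2
14. not (r implies (not q and r)), 2
15. r, 2
16. not (not q and r), 2
17. not q and r, 2
18. not q, 2
19. not r, 2
Accessibility: 0R0, 0R1, 0R2, 1R1, 1R2, 2R2
Branch closes: r and not r both at 2.
(One branch shown.) All branches close.

No, unsatisfiable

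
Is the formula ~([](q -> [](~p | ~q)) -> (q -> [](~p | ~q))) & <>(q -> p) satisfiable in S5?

1. ~([](q -> [](~p | ~q)) -> (q -> [](~p | ~q))) & <>(q -> p), w0
2. ~([](q -> [](~p | ~q)) -> (q -> [](~p | ~q))), w0   [&-rule on 1]
3. <>(q -> p), w0   [&-rule on 1]
4. [](q -> [](~p | ~q)), w0   [~->-rule on 2]
5. ~(q -> [](~p | ~q)), w0   [~->-rule on 2]
6. q, w0   [~->-rule on 5]
7. ~[](~p | ~q), w0   [~->-rule on 5]
8. q -> [](~p | ~q), w0   [[]-rule on 4 via w0Rw0]
9. [](~p | ~q), w0   [->-rule on 8 (branches; this branch)]
10. ~p | ~q, w0   [[]-rule on 9 via w0Rw0]
11. ~p, w0   [|-rule on 10 (branches; this branch)]
12. q -> p, w1   [<>-rule on 3: fresh world w1, w0Rw1]
13. q -> [](~p | ~q), w1   [[]-rule on 4 via w0Rw1]
14. ~p | ~q, w1   [[]-rule on 9 via w0Rw1]
15. p, w1   [->-rule on 12 (branches; this branch)]
16. [](~p | ~q), w1   [->-rule on 13 (branches; this branch)]
17. ~q, w1   [|-rule on 14 (branches; this branch)]
18. ~(~p | ~q), w2   [~[]-rule on 7: fresh world w2, w0Rw2]
19. p, w2   [~|-rule on 18]
20. q, w2   [~|-rule on 18]
21. q -> [](~p | ~q), w2   [[]-rule on 4 via w0Rw2]
22. ~p | ~q, w2   [[]-rule on 9 via w0Rw2]
23. [](~p | ~q), w2   [->-rule on 21 (branches; this branch)]
24. ~q, w2   [|-rule on 22 (branches; this branch)]
Accessibility: w0Rw0, w0Rw1, w0Rw2, w1Rw0, w1Rw1, w1Rw2, w2Rw0, w2Rw1, w2Rw2
Branch closes: q and ~q both at w2.
All branches of the tableau close; one closing branch shown above.

Unsatisfiable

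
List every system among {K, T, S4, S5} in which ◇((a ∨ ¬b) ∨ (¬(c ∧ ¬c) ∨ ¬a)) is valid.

K-tableau for the negation ¬◇((a ∨ ¬b) ∨ (¬(c ∧ ¬c) ∨ ¬a)):
1. ¬◇((a ∨ ¬b) ∨ (¬(c ∧ ¬c) ∨ ¬a)), w0
Complete open branch: countermodel on a K-frame, so not valid in K.
T-tableau for the negation ¬◇((a ∨ ¬b) ∨ (¬(c ∧ ¬c) ∨ ¬a)):
1. ¬◇((a ∨ ¬b) ∨ (¬(c ∧ ¬c) ∨ ¬a)), w0
2. ¬((a ∨ ¬b) ∨ (¬(c ∧ ¬c) ∨ ¬a)), w0
3. ¬(a ∨ ¬b), w0
4. ¬(¬(c ∧ ¬c) ∨ ¬a), w0
5. ¬a, w0
6. b, w0
7. c ∧ ¬c, w0
8. a, w0
Accessibility: w0Rw0
Branch closes: a and ¬a both at w0.
Every branch closes (one shown): valid in T, hence also in S4, S5 (every theorem of T is a theorem of S4 and S5).

T, S4, S5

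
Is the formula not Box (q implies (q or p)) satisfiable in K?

Unsatisfiable (every branch closes)

1. not Box (q implies (q or p)), u
2. not (q implies (q or p)), v   [neg-Box-rule on 1: fresh world v, uRv]
3. q, v   [neg-implies-rule on 2]
4. not (q or p), v   [neg-implies-rule on 2]
5. not q, v   [neg-or-rule on 4]
6. not p, v   [neg-or-rule on 4]
Accessibility: uRv
Branch closes: q and not q both at v.
(One branch shown.) All branches close.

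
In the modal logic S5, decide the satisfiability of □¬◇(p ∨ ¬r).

1. □¬◇(p ∨ ¬r), w0
2. ¬◇(p ∨ ¬r), w0
3. ¬(p ∨ ¬r), w0
4. ¬p, w0
5. r, w0
Accessibility: w0Rw0

Satisfiable (open branch found)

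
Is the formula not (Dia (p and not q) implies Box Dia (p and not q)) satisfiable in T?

1. not (Dia (p and not q) implies Box Dia (p and not q)), w0
2. Dia (p and not q), w0
3. not Box Dia (p and not q), w0
4. p and not q, w1
5. p, w1
6. not q, w1
7. not Dia (p and not q), w2
8. not (p and not q), w2
9. q, w2
Accessibility: w0Rw0, w0Rw1, w0Rw2, w1Rw1, w2Rw2

Satisfiable (open branch found)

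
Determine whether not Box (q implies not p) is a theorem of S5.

Tableau for the negation Box (q implies not p):
1. Box (q implies not p), 0
2. q implies not p, 0
3. not p, 0
Accessibility: 0R0
The negation has an open branch (countermodel exists).

No, not valid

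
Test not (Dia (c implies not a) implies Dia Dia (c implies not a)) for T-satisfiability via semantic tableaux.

No, unsatisfiable

1. not (Dia (c implies not a) implies Dia Dia (c implies not a)), u
2. Dia (c implies not a), u
3. not Dia Dia (c implies not a), u
4. not Dia (c implies not a), u
5. not (c implies not a), u
6. c, u
7. a, u
8. c implies not a, v
9. not Dia (c implies not a), v
10. not (c implies not a), v
11. c, v
12. a, v
13. not a, v
Accessibility: uRu, uRv, vRv
Branch closes: a and not a both at v.
Every branch closes; the branch above is one of them.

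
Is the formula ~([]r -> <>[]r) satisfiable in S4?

No, unsatisfiable

1. ~([]r -> <>[]r), 0
2. []r, 0   [~->-rule on 1]
3. ~<>[]r, 0   [~->-rule on 1]
4. r, 0   [[]-rule on 2 via 0R0]
5. ~[]r, 0   [~<>-rule on 3 via 0R0]
6. ~r, 1   [~[]-rule on 5: fresh world 1, 0R1]
7. r, 1   [[]-rule on 2 via 0R1]
Accessibility: 0R0, 0R1, 1R1
Branch closes: r and ~r both at 1.
Every branch closes; the branch above is one of them.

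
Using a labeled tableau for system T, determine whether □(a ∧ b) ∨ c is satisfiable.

Satisfiable

1. □(a ∧ b) ∨ c, 0
2. c, 0
Accessibility: 0R0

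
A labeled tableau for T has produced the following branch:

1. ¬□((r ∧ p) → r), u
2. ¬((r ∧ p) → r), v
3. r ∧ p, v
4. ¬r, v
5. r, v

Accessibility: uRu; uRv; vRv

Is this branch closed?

Closed

Both r and ¬r appear at v.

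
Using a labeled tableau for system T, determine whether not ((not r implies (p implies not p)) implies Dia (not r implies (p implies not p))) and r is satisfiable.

1. not ((not r implies (p implies not p)) implies Dia (not r implies (p implies not p))) and r, u
2. not ((not r implies (p implies not p)) implies Dia (not r implies (p implies not p))), u   [and-rule on 1]
3. r, u   [and-rule on 1]
4. not r implies (p implies not p), u   [neg-implies-rule on 2]
5. not Dia (not r implies (p implies not p)), u   [neg-implies-rule on 2]
6. not (not r implies (p implies not p)), u   [neg-Dia-rule on 5 via uRu]
7. not r, u   [neg-implies-rule on 6]
8. not (p implies not p), u   [neg-implies-rule on 6]
Accessibility: uRu
Branch closes: r and not r both at u.
Every branch closes; the branch above is one of them.

Unsatisfiable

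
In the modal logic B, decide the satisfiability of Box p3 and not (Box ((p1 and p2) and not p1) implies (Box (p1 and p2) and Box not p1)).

No, unsatisfiable

1. Box p3 and not (Box ((p1 and p2) and not p1) implies (Box (p1 and p2) and Box not p1)), u
2. Box p3, u
3. not (Box ((p1 and p2) and not p1) implies (Box (p1 and p2) and Box not p1)), u
4. Box ((p1 and p2) and not p1), u
5. not (Box (p1 and p2) and Box not p1), u
6. p3, u
7. (p1 and p2) and not p1, u
8. p1 and p2, u
9. not p1, u
10. p1, u
11. p2, u
Accessibility: uRu
Branch closes: p1 and not p1 both at u.
(One branch shown.) All branches close.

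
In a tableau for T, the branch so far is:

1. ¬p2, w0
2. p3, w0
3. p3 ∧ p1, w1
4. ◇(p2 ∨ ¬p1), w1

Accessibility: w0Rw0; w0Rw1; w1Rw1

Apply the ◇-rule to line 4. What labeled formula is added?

a fresh world w2 with w1Rw2, and p2 ∨ ¬p1 at w2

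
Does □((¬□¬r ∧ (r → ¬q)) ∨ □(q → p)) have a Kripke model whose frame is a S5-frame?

Satisfiable (open branch found)

1. □((¬□¬r ∧ (r → ¬q)) ∨ □(q → p)), 0
2. (¬□¬r ∧ (r → ¬q)) ∨ □(q → p), 0   [□-rule on 1 via 0R0]
3. □(q → p), 0   [∨-rule on 2 (branches; this branch)]
4. q → p, 0   [□-rule on 3 via 0R0]
5. p, 0   [→-rule on 4 (branches; this branch)]
Accessibility: 0R0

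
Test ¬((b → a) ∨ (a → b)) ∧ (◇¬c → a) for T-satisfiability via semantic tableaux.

1. ¬((b → a) ∨ (a → b)) ∧ (◇¬c → a), 0
2. ¬((b → a) ∨ (a → b)), 0
3. ◇¬c → a, 0
4. ¬(b → a), 0
5. ¬(a → b), 0
6. b, 0
7. ¬a, 0
8. a, 0
9. ¬b, 0
Accessibility: 0R0
Branch closes: a and ¬a both at 0.
Every branch closes; the branch above is one of them.

No, unsatisfiable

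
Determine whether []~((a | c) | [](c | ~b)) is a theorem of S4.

Tableau for the negation ~[]~((a | c) | [](c | ~b)):
1. ~[]~((a | c) | [](c | ~b)), 0
2. (a | c) | [](c | ~b), 1
3. [](c | ~b), 1
4. c | ~b, 1
5. ~b, 1
Accessibility: 0R0, 0R1, 1R1
The negation has an open branch (countermodel exists).

No, not valid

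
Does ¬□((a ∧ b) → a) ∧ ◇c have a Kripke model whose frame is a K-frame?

1. ¬□((a ∧ b) → a) ∧ ◇c, u
2. ¬□((a ∧ b) → a), u
3. ◇c, u
4. ¬((a ∧ b) → a), v
5. a ∧ b, v
6. ¬a, v
7. a, v
8. b, v
Accessibility: uRv
Branch closes: a and ¬a both at v.
(One branch shown.) All branches close.

Unsatisfiable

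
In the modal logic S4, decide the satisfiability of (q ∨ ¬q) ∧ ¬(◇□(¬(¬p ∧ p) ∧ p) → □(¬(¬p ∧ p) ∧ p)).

Satisfiable

1. (q ∨ ¬q) ∧ ¬(◇□(¬(¬p ∧ p) ∧ p) → □(¬(¬p ∧ p) ∧ p)), u
2. q ∨ ¬q, u   [∧-rule on 1]
3. ¬(◇□(¬(¬p ∧ p) ∧ p) → □(¬(¬p ∧ p) ∧ p)), u   [∧-rule on 1]
4. ◇□(¬(¬p ∧ p) ∧ p), u   [¬→-rule on 3]
5. ¬□(¬(¬p ∧ p) ∧ p), u   [¬→-rule on 3]
6. ¬q, u   [∨-rule on 2 (branches; this branch)]
7. □(¬(¬p ∧ p) ∧ p), v   [◇-rule on 4: fresh world v, uRv]
8. ¬(¬p ∧ p) ∧ p, v   [□-rule on 7 via vRv]
9. ¬(¬p ∧ p), v   [∧-rule on 8]
10. p, v   [∧-rule on 8]
11. ¬(¬(¬p ∧ p) ∧ p), w   [¬□-rule on 5: fresh world w, uRw]
12. ¬p, w   [¬∧-rule on 11 (branches; this branch)]
Accessibility: uRu, uRv, uRw, vRv, wRw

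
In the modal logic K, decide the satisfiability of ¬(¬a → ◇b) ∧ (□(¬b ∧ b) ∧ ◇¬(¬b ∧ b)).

1. ¬(¬a → ◇b) ∧ (□(¬b ∧ b) ∧ ◇¬(¬b ∧ b)), 0
2. ¬(¬a → ◇b), 0
3. □(¬b ∧ b) ∧ ◇¬(¬b ∧ b), 0
4. ¬a, 0
5. ¬◇b, 0
6. □(¬b ∧ b), 0
7. ◇¬(¬b ∧ b), 0
8. ¬(¬b ∧ b), 1
9. ¬b, 1
10. ¬b ∧ b, 1
11. b, 1
Accessibility: 0R1
Branch closes: b and ¬b both at 1.
All branches of the tableau close; one closing branch shown above.

Unsatisfiable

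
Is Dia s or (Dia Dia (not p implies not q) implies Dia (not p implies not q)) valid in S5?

Yes, valid

Tableau for the negation not (Dia s or (Dia Dia (not p implies not q) implies Dia (not p implies not q))):
1. not (Dia s or (Dia Dia (not p implies not q) implies Dia (not p implies not q))), u
2. not Dia s, u   [neg-or-rule on 1]
3. not (Dia Dia (not p implies not q) implies Dia (not p implies not q)), u   [neg-or-rule on 1]
4. Dia Dia (not p implies not q), u   [neg-implies-rule on 3]
5. not Dia (not p implies not q), u   [neg-implies-rule on 3]
6. not s, u   [neg-Dia-rule on 2 via uRu]
7. not (not p implies not q), u   [neg-Dia-rule on 5 via uRu]
8. not p, u   [neg-implies-rule on 7]
9. q, u   [neg-implies-rule on 7]
10. Dia (not p implies not q), v   [Dia-rule on 4: fresh world v, uRv]
11. not s, v   [neg-Dia-rule on 2 via uRv]
12. not (not p implies not q), v   [neg-Dia-rule on 5 via uRv]
13. not p, v   [neg-implies-rule on 12]
14. q, v   [neg-implies-rule on 12]
15. not p implies not q, w   [Dia-rule on 10: fresh world w, vRw]
16. not s, w   [neg-Dia-rule on 2 via uRw]
17. not (not p implies not q), w   [neg-Dia-rule on 5 via uRw]
18. not p, w   [neg-implies-rule on 17]
19. q, w   [neg-implies-rule on 17]
20. not q, w   [implies-rule on 15 (branches; this branch)]
Accessibility: uRu, uRv, uRw, vRu, vRv, vRw, wRu, wRv, wRw
Branch closes: q and not q both at w.
Every branch of the negation's tableau closes; the branch above is one of them.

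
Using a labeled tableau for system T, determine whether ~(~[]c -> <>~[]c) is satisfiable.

1. ~(~[]c -> <>~[]c), 0
2. ~[]c, 0
3. ~<>~[]c, 0
4. []c, 0
5. c, 0
6. ~c, 1
7. []c, 1
8. c, 1
Accessibility: 0R0, 0R1, 1R1
Branch closes: c and ~c both at 1.
Every branch closes; the branch above is one of them.

Unsatisfiable (every branch closes)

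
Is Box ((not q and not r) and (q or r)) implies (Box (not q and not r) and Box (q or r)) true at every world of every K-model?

Tableau for the negation not (Box ((not q and not r) and (q or r)) implies (Box (not q and not r) and Box (q or r))):
1. not (Box ((not q and not r) and (q or r)) implies (Box (not q and not r) and Box (q or r))), 0
2. Box ((not q and not r) and (q or r)), 0
3. not (Box (not q and not r) and Box (q or r)), 0
4. not Box (q or r), 0
5. not (q or r), 1
6. not q, 1
7. not r, 1
8. (not q and not r) and (q or r), 1
9. not q and not r, 1
10. q or r, 1
11. r, 1
Accessibility: 0R1
Branch closes: r and not r both at 1.
All branches of the negation close; one closing branch shown above.

Yes, valid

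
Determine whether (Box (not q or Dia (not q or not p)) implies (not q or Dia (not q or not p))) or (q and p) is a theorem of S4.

Yes, valid

Tableau for the negation not ((Box (not q or Dia (not q or not p)) implies (not q or Dia (not q or not p))) or (q and p)):
1. not ((Box (not q or Dia (not q or not p)) implies (not q or Dia (not q or not p))) or (q and p)), u
2. not (Box (not q or Dia (not q or not p)) implies (not q or Dia (not q or not p))), u
3. not (q and p), u
4. Box (not q or Dia (not q or not p)), u
5. not (not q or Dia (not q or not p)), u
6. q, u
7. not Dia (not q or not p), u
8. not q or Dia (not q or not p), u
9. not (not q or not p), u
10. p, u
11. not p, u
Accessibility: uRu
Branch closes: p and not p both at u.
All branches of the negation close; one closing branch shown above.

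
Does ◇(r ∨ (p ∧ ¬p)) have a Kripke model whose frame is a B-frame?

1. ◇(r ∨ (p ∧ ¬p)), 0
2. r ∨ (p ∧ ¬p), 1
3. r, 1
Accessibility: 0R0, 0R1, 1R0, 1R1

Yes, satisfiable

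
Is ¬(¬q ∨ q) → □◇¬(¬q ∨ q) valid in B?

Tableau for the negation ¬(¬(¬q ∨ q) → □◇¬(¬q ∨ q)):
1. ¬(¬(¬q ∨ q) → □◇¬(¬q ∨ q)), u
2. ¬(¬q ∨ q), u   [¬→-rule on 1]
3. ¬□◇¬(¬q ∨ q), u   [¬→-rule on 1]
4. q, u   [¬∨-rule on 2]
5. ¬q, u   [¬∨-rule on 2]
Accessibility: uRu
Branch closes: q and ¬q both at u.
All branches of the negation close; one closing branch shown above.

Valid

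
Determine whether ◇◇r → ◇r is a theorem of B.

Tableau for the negation ¬(◇◇r → ◇r):
1. ¬(◇◇r → ◇r), 0
2. ◇◇r, 0
3. ¬◇r, 0
4. ¬r, 0
5. ◇r, 1
6. ¬r, 1
7. r, 2
Accessibility: 0R0, 0R1, 1R0, 1R1, 1R2, 2R1, 2R2
The negation has an open branch (countermodel exists).

Invalid (countermodel exists)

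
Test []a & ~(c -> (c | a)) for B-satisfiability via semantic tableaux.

No, unsatisfiable

1. []a & ~(c -> (c | a)), u
2. []a, u   [&-rule on 1]
3. ~(c -> (c | a)), u   [&-rule on 1]
4. c, u   [~->-rule on 3]
5. ~(c | a), u   [~->-rule on 3]
6. ~c, u   [~|-rule on 5]
7. ~a, u   [~|-rule on 5]
Accessibility: uRu
Branch closes: c and ~c both at u.
Every branch closes; the branch above is one of them.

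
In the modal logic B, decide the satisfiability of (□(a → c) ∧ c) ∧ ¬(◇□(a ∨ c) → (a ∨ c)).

Unsatisfiable (every branch closes)

1. (□(a → c) ∧ c) ∧ ¬(◇□(a ∨ c) → (a ∨ c)), 0
2. □(a → c) ∧ c, 0   [∧-rule on 1]
3. ¬(◇□(a ∨ c) → (a ∨ c)), 0   [∧-rule on 1]
4. □(a → c), 0   [∧-rule on 2]
5. c, 0   [∧-rule on 2]
6. ◇□(a ∨ c), 0   [¬→-rule on 3]
7. ¬(a ∨ c), 0   [¬→-rule on 3]
8. ¬a, 0   [¬∨-rule on 7]
9. ¬c, 0   [¬∨-rule on 7]
Accessibility: 0R0
Branch closes: c and ¬c both at 0.
All branches of the tableau close; one closing branch shown above.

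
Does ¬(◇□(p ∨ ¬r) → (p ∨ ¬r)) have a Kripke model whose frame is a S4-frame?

1. ¬(◇□(p ∨ ¬r) → (p ∨ ¬r)), w0
2. ◇□(p ∨ ¬r), w0
3. ¬(p ∨ ¬r), w0
4. ¬p, w0
5. r, w0
6. □(p ∨ ¬r), w1
7. p ∨ ¬r, w1
8. ¬r, w1
Accessibility: w0Rw0, w0Rw1, w1Rw1

Satisfiable (open branch found)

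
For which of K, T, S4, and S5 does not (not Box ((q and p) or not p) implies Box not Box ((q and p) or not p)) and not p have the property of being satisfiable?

S4-tableau for the formula:
1. not (not Box ((q and p) or not p) implies Box not Box ((q and p) or not p)) and not p, w0
2. not (not Box ((q and p) or not p) implies Box not Box ((q and p) or not p)), w0
3. not p, w0
4. not Box ((q and p) or not p), w0
5. not Box not Box ((q and p) or not p), w0
6. not ((q and p) or not p), w1
7. not (q and p), w1
8. p, w1
9. not q, w1
10. Box ((q and p) or not p), w2
11. (q and p) or not p, w2
12. not p, w2
Accessibility: w0Rw0, w0Rw1, w0Rw2, w1Rw1, w2Rw2
Complete open branch: satisfiable in S4, hence also in K, T (this S4-model is also a K-model and a T-model).
S5-tableau for the formula:
1. not (not Box ((q and p) or not p) implies Box not Box ((q and p) or not p)) and not p, w0
2. not (not Box ((q and p) or not p) implies Box not Box ((q and p) or not p)), w0
3. not p, w0
4. not Box ((q and p) or not p), w0
5. not Box not Box ((q and p) or not p), w0
6. not ((q and p) or not p), w1
7. not (q and p), w1
8. p, w1
9. not q, w1
10. Box ((q and p) or not p), w2
11. (q and p) or not p, w0
12. (q and p) or not p, w1
13. (q and p) or not p, w2
14. q and p, w1
15. q, w1
Accessibility: w0Rw0, w0Rw1, w0Rw2, w1Rw0, w1Rw1, w1Rw2, w2Rw0, w2Rw1, w2Rw2
Branch closes: q and not q both at w1.
Every branch closes (one shown): unsatisfiable in S5.

K, T, S4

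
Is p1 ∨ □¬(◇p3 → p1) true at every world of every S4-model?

Tableau for the negation ¬(p1 ∨ □¬(◇p3 → p1)):
1. ¬(p1 ∨ □¬(◇p3 → p1)), 0
2. ¬p1, 0
3. ¬□¬(◇p3 → p1), 0
4. ◇p3 → p1, 1
5. p1, 1
Accessibility: 0R0, 0R1, 1R1
The negation has an open branch (countermodel exists).

Invalid (countermodel exists)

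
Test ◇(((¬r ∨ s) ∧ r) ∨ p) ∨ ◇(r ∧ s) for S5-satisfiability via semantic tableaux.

1. ◇(((¬r ∨ s) ∧ r) ∨ p) ∨ ◇(r ∧ s), 0
2. ◇(r ∧ s), 0
3. r ∧ s, 1
4. r, 1
5. s, 1
Accessibility: 0R0, 0R1, 1R0, 1R1

Satisfiable (open branch found)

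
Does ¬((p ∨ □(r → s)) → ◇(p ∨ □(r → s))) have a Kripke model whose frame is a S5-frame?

1. ¬((p ∨ □(r → s)) → ◇(p ∨ □(r → s))), w0
2. p ∨ □(r → s), w0
3. ¬◇(p ∨ □(r → s)), w0
4. ¬(p ∨ □(r → s)), w0
5. ¬p, w0
6. ¬□(r → s), w0
7. □(r → s), w0
8. r → s, w0
9. s, w0
10. ¬(r → s), w1
11. r, w1
12. ¬s, w1
13. ¬(p ∨ □(r → s)), w1
14. ¬p, w1
15. ¬□(r → s), w1
16. r → s, w1
17. s, w1
Accessibility: w0Rw0, w0Rw1, w1Rw0, w1Rw1
Branch closes: s and ¬s both at w1.
All branches of the tableau close; one closing branch shown above.

No, unsatisfiable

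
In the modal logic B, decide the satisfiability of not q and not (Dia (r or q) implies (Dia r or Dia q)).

1. not q and not (Dia (r or q) implies (Dia r or Dia q)), u
2. not q, u
3. not (Dia (r or q) implies (Dia r or Dia q)), u
4. Dia (r or q), u
5. not (Dia r or Dia q), u
6. not Dia r, u
7. not Dia q, u
8. not r, u
9. r or q, v
10. not r, v
11. not q, v
12. q, v
Accessibility: uRu, uRv, vRu, vRv
Branch closes: q and not q both at v.
(One branch shown.) All branches close.

Unsatisfiable (every branch closes)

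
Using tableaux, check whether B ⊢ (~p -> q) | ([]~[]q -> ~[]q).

Tableau for the negation ~((~p -> q) | ([]~[]q -> ~[]q)):
1. ~((~p -> q) | ([]~[]q -> ~[]q)), 0
2. ~(~p -> q), 0
3. ~([]~[]q -> ~[]q), 0
4. ~p, 0
5. ~q, 0
6. []~[]q, 0
7. []q, 0
8. ~[]q, 0
9. q, 0
Accessibility: 0R0
Branch closes: q and ~q both at 0.
Every branch of the negation's tableau closes; the branch above is one of them.

Valid in B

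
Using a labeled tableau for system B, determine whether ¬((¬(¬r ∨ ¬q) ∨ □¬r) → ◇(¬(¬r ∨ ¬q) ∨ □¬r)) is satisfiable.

No, unsatisfiable

1. ¬((¬(¬r ∨ ¬q) ∨ □¬r) → ◇(¬(¬r ∨ ¬q) ∨ □¬r)), u
2. ¬(¬r ∨ ¬q) ∨ □¬r, u
3. ¬◇(¬(¬r ∨ ¬q) ∨ □¬r), u
4. ¬(¬(¬r ∨ ¬q) ∨ □¬r), u
5. ¬r ∨ ¬q, u
6. ¬□¬r, u
7. □¬r, u
8. ¬r, u
9. ¬q, u
10. r, v
11. ¬(¬(¬r ∨ ¬q) ∨ □¬r), v
12. ¬r ∨ ¬q, v
13. ¬□¬r, v
14. ¬r, v
Accessibility: uRu, uRv, vRu, vRv
Branch closes: r and ¬r both at v.
Every branch closes; the branch above is one of them.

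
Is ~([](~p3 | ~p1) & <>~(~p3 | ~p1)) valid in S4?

Yes, valid

Tableau for the negation [](~p3 | ~p1) & <>~(~p3 | ~p1):
1. [](~p3 | ~p1) & <>~(~p3 | ~p1), u
2. [](~p3 | ~p1), u
3. <>~(~p3 | ~p1), u
4. ~p3 | ~p1, u
5. ~p1, u
6. ~(~p3 | ~p1), v
7. p3, v
8. p1, v
9. ~p3 | ~p1, v
10. ~p1, v
Accessibility: uRu, uRv, vRv
Branch closes: p1 and ~p1 both at v.
All branches of the negation close; one closing branch shown above.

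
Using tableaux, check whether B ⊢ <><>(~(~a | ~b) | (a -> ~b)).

Valid in B

Tableau for the negation ~<><>(~(~a | ~b) | (a -> ~b)):
1. ~<><>(~(~a | ~b) | (a -> ~b)), u
2. ~<>(~(~a | ~b) | (a -> ~b)), u
3. ~(~(~a | ~b) | (a -> ~b)), u
4. ~a | ~b, u
5. ~(a -> ~b), u
6. a, u
7. b, u
8. ~b, u
Accessibility: uRu
Branch closes: b and ~b both at u.
All branches of the negation close; one closing branch shown above.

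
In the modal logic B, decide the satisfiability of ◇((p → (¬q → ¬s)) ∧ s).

1. ◇((p → (¬q → ¬s)) ∧ s), 0
2. (p → (¬q → ¬s)) ∧ s, 1
3. p → (¬q → ¬s), 1
4. s, 1
5. ¬q → ¬s, 1
6. q, 1
Accessibility: 0R0, 0R1, 1R0, 1R1

Yes, satisfiable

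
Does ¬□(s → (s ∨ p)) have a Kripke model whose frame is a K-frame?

Unsatisfiable (every branch closes)

1. ¬□(s → (s ∨ p)), 0
2. ¬(s → (s ∨ p)), 1
3. s, 1
4. ¬(s ∨ p), 1
5. ¬s, 1
6. ¬p, 1
Accessibility: 0R1
Branch closes: s and ¬s both at 1.
All branches of the tableau close; one closing branch shown above.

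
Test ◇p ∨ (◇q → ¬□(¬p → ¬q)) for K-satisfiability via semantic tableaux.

1. ◇p ∨ (◇q → ¬□(¬p → ¬q)), 0
2. ◇q → ¬□(¬p → ¬q), 0
3. ¬□(¬p → ¬q), 0
4. ¬(¬p → ¬q), 1
5. ¬p, 1
6. q, 1
Accessibility: 0R1

Satisfiable (open branch found)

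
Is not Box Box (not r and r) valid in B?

Valid in B

Tableau for the negation Box Box (not r and r):
1. Box Box (not r and r), 0
2. Box (not r and r), 0
3. not r and r, 0
4. not r, 0
5. r, 0
Accessibility: 0R0
Branch closes: r and not r both at 0.
Every branch of the negation's tableau closes; the branch above is one of them.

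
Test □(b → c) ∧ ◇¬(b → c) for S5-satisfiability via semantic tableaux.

1. □(b → c) ∧ ◇¬(b → c), w0
2. □(b → c), w0
3. ◇¬(b → c), w0
4. b → c, w0
5. c, w0
6. ¬(b → c), w1
7. b, w1
8. ¬c, w1
9. b → c, w1
10. c, w1
Accessibility: w0Rw0, w0Rw1, w1Rw0, w1Rw1
Branch closes: c and ¬c both at w1.
(One branch shown.) All branches close.

Unsatisfiable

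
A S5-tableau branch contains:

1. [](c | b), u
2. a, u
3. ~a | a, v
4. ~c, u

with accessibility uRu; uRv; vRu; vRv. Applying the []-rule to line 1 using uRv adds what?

c | b, v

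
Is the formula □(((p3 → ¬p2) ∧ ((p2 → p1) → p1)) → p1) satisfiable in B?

Satisfiable

1. □(((p3 → ¬p2) ∧ ((p2 → p1) → p1)) → p1), w0
2. ((p3 → ¬p2) ∧ ((p2 → p1) → p1)) → p1, w0
3. p1, w0
Accessibility: w0Rw0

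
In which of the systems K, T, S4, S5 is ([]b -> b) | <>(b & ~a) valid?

T, S4, S5

K-tableau for the negation ~(([]b -> b) | <>(b & ~a)):
1. ~(([]b -> b) | <>(b & ~a)), u
2. ~([]b -> b), u
3. ~<>(b & ~a), u
4. []b, u
5. ~b, u
Complete open branch: countermodel on a K-frame, so not valid in K.
T-tableau for the negation ~(([]b -> b) | <>(b & ~a)):
1. ~(([]b -> b) | <>(b & ~a)), u
2. ~([]b -> b), u
3. ~<>(b & ~a), u
4. []b, u
5. ~b, u
6. ~(b & ~a), u
7. b, u
Accessibility: uRu
Branch closes: b and ~b both at u.
Every branch closes (one shown): valid in T, hence also in S4, S5 (every theorem of T is a theorem of S4 and S5).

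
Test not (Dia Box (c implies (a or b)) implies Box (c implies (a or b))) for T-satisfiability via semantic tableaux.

1. not (Dia Box (c implies (a or b)) implies Box (c implies (a or b))), w0
2. Dia Box (c implies (a or b)), w0   [neg-implies-rule on 1]
3. not Box (c implies (a or b)), w0   [neg-implies-rule on 1]
4. Box (c implies (a or b)), w1   [Dia-rule on 2: fresh world w1, w0Rw1]
5. c implies (a or b), w1   [Box-rule on 4 via w1Rw1]
6. a or b, w1   [implies-rule on 5 (branches; this branch)]
7. b, w1   [or-rule on 6 (branches; this branch)]
8. not (c implies (a or b)), w2   [neg-Box-rule on 3: fresh world w2, w0Rw2]
9. c, w2   [neg-implies-rule on 8]
10. not (a or b), w2   [neg-implies-rule on 8]
11. not a, w2   [neg-or-rule on 10]
12. not b, w2   [neg-or-rule on 10]
Accessibility: w0Rw0, w0Rw1, w0Rw2, w1Rw1, w2Rw2

Satisfiable (open branch found)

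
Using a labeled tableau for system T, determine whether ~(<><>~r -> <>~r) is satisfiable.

1. ~(<><>~r -> <>~r), u
2. <><>~r, u
3. ~<>~r, u
4. r, u
5. <>~r, v
6. r, v
7. ~r, w
Accessibility: uRu, uRv, vRv, vRw, wRw

Yes, satisfiable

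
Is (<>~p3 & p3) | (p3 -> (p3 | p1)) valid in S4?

Valid

Tableau for the negation ~((<>~p3 & p3) | (p3 -> (p3 | p1))):
1. ~((<>~p3 & p3) | (p3 -> (p3 | p1))), 0
2. ~(<>~p3 & p3), 0
3. ~(p3 -> (p3 | p1)), 0
4. p3, 0
5. ~(p3 | p1), 0
6. ~p3, 0
7. ~p1, 0
Accessibility: 0R0
Branch closes: p3 and ~p3 both at 0.
All branches of the negation close; one closing branch shown above.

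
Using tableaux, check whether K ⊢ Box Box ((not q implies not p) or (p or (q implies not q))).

Tableau for the negation not Box Box ((not q implies not p) or (p or (q implies not q))):
1. not Box Box ((not q implies not p) or (p or (q implies not q))), w0
2. not Box ((not q implies not p) or (p or (q implies not q))), w1
3. not ((not q implies not p) or (p or (q implies not q))), w2
4. not (not q implies not p), w2
5. not (p or (q implies not q)), w2
6. not q, w2
7. p, w2
8. not p, w2
9. not (q implies not q), w2
Accessibility: w0Rw1, w1Rw2
Branch closes: p and not p both at w2.
All branches of the negation close; one closing branch shown above.

Valid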